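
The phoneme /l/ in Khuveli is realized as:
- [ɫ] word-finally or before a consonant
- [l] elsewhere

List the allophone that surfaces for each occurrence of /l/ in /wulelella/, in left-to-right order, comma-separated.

[l], [l], [ɫ], [l]

Occurrence 1 (position 3): no conditioning environment matches → elsewhere allophone [l].
Occurrence 2 (position 5): no conditioning environment matches → elsewhere allophone [l].
Occurrence 3 (position 7): word-finally or before a consonant → [ɫ].
Occurrence 4 (position 8): no conditioning environment matches → elsewhere allophone [l].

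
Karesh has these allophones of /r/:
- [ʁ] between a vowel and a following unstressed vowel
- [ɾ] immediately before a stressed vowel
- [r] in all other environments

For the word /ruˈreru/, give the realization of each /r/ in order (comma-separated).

[r], [ɾ], [ʁ]

Occurrence 1 (position 1): no conditioning environment matches → elsewhere allophone [r].
Occurrence 2 (position 3): immediately before a stressed vowel → [ɾ].
Occurrence 3 (position 5): between a vowel and a following unstressed vowel → [ʁ].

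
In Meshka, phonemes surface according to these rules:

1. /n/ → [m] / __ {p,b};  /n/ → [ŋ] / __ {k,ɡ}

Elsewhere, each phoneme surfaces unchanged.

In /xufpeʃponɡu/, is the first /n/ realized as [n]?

Rule 1 applies to /n/ (between /o/ and /ɡ/: before a labial or velar stop) → [ŋ].
The actual realization is [ŋ], not [n].

No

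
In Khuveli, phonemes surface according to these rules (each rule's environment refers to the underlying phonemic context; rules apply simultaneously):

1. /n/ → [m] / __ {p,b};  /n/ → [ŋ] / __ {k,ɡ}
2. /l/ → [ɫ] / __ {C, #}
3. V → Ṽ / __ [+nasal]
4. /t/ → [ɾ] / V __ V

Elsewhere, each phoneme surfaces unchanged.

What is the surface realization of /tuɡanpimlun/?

/t/ (word-initial): rule 4 targets it, but not between two vowels → unchanged [t].
/u/ — between /t/ and /ɡ/; rule 3 does not apply here → [u].
/ɡ/ (between /u/ and /a/): no rule targets it → [ɡ].
/a/ — between /ɡ/ and /n/, before a nasal consonant — surfaces as [ã] (rule 3).
/n/ — between /a/ and /p/, before a labial or velar stop — surfaces as [m] (rule 1).
/p/ stays [p].
Rule 3 applies to /i/ (between /p/ and /m/: before a nasal consonant) → [ĩ].
/m/ stays [m].
/l/ — between /m/ and /u/; rule 2 does not apply here → [l].
Rule 3 applies to /u/ (between /l/ and /n/: before a nasal consonant) → [ũ].
/n/ (word-final) is in the target of rule 1 but the environment (before a labial or velar stop) is not met → [n].

[tuɡãmpĩmlũn]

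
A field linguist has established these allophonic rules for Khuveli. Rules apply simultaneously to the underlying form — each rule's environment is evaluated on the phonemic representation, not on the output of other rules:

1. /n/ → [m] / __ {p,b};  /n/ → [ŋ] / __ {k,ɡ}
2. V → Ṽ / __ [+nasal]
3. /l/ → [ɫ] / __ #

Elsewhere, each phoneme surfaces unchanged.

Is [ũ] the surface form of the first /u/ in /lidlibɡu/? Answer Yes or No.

/u/ (word-final) is in the target of rule 2 but the environment (before a nasal consonant) is not met → [u].
The actual realization is [u], not [ũ].

No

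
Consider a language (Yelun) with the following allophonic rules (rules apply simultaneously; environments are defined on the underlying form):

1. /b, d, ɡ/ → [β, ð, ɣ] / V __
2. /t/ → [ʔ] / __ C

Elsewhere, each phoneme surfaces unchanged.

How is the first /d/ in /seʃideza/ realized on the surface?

[ð]

/d/ — between /i/ and /e/, immediately after a vowel — surfaces as [ð] (rule 1).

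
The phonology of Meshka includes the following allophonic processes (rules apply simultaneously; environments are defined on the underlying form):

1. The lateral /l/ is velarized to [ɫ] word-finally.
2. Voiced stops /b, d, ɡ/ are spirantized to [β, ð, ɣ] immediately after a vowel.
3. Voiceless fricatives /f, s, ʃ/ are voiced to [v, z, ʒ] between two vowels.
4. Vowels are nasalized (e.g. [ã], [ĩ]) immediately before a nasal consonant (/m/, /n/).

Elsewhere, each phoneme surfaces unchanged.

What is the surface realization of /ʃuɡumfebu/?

[ʃuɣũmfeβu]

/ʃ/ (word-initial) is in the target of rule 3 but the environment (between two vowels) is not met → [ʃ].
/u/ (between /ʃ/ and /ɡ/): rule 4 targets it, but not before a nasal consonant → unchanged [u].
/ɡ/ (between /u/ and /u/): immediately after a vowel, so rule 2 applies → [ɣ].
/u/ meets the environment for rule 4 (before a nasal consonant) → [ũ].
/m/ — not in any rule's target class → [m].
/f/ (between /m/ and /e/) is in the target of rule 3 but the environment (between two vowels) is not met → [f].
/e/ (between /f/ and /b/): rule 4 targets it, but not before a nasal consonant → unchanged [e].
Rule 2 applies to /b/ (between /e/ and /u/: immediately after a vowel) → [β].
/u/ — word-final; rule 4 does not apply here → [u].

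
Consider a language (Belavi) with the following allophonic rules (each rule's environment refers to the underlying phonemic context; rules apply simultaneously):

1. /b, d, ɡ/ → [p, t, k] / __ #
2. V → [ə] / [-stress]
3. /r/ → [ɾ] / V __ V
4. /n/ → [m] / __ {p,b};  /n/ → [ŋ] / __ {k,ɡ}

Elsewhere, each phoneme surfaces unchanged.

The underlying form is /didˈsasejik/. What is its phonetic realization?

[dədˈsasəjək]

/d/ — word-initial; rule 1 does not apply here → [d].
/i/ (between /d/ and /d/) occurs in an unstressed syllable → [ə] by rule 2.
/d/ — between /i/ and /s/; rule 1 does not apply here → [d].
/s/ (between /d/ and /a/) is unaffected → [s].
/a/ (between /s/ and /s/) is in the target of rule 2 but the environment (in an unstressed syllable) is not met → [a].
/s/ (between /a/ and /e/): no rule targets it → [s].
/e/ (between /s/ and /j/) occurs in an unstressed syllable → [ə] by rule 2.
/j/ — not in any rule's target class → [j].
/i/ — between /j/ and /k/, in an unstressed syllable — surfaces as [ə] (rule 2).
/k/ stays [k].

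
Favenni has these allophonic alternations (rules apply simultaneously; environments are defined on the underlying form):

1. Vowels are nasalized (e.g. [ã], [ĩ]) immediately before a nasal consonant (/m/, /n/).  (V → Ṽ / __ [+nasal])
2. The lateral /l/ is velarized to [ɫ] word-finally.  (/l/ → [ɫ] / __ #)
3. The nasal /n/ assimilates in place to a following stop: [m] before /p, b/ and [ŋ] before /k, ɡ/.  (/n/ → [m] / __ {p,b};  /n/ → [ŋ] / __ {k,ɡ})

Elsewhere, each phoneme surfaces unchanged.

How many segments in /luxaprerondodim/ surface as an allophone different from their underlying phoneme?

2

Segments that undergo a rule: /o/ → [õ] (rule 1); /i/ → [ĩ] (rule 1).
All other segments surface unchanged.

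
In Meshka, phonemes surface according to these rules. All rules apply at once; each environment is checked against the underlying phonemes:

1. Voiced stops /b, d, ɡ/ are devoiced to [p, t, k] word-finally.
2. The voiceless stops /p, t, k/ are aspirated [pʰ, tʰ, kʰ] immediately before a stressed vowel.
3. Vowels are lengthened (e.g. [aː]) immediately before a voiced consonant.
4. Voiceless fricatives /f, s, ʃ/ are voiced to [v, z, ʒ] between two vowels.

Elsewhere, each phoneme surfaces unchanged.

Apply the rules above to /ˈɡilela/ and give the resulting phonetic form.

[ˈɡiːleːla]

/ɡ/ (word-initial): rule 1 targets it, but not word-finally → unchanged [ɡ].
Rule 3 applies to /i/ (between /ɡ/ and /l/: before a voiced consonant) → [iː].
Rule 3 applies to /e/ (between /l/ and /l/: before a voiced consonant) → [eː].
/a/ — word-final; rule 3 does not apply here → [a].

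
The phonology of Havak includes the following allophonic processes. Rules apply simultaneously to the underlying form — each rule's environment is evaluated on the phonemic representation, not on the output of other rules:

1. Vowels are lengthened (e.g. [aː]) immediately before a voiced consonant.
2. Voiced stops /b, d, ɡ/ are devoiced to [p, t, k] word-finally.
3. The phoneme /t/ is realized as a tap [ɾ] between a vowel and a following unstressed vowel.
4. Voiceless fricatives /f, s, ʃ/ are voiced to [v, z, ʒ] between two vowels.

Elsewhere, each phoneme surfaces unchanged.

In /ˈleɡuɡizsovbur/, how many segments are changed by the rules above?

5

Segments that undergo a rule: /e/ → [eː] (rule 1); /u/ → [uː] (rule 1); /i/ → [iː] (rule 1); /o/ → [oː] (rule 1); /u/ → [uː] (rule 1).
All other segments surface unchanged.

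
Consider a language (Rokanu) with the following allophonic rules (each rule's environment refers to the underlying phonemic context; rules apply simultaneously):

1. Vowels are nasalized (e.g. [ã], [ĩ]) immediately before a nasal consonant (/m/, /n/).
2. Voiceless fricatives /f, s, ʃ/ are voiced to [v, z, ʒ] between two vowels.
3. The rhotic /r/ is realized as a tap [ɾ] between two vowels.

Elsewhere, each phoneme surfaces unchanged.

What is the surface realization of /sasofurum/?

[sazovuɾũm]

/s/ (word-initial): rule 2 targets it, but not between two vowels → unchanged [s].
/a/ — between /s/ and /s/; rule 1 does not apply here → [a].
/s/ meets the environment for rule 2 (between two vowels) → [z].
/o/ (between /s/ and /f/) is in the target of rule 1 but the environment (before a nasal consonant) is not met → [o].
/f/ (between /o/ and /u/): between two vowels, so rule 2 applies → [v].
/u/ (between /f/ and /r/) is in the target of rule 1 but the environment (before a nasal consonant) is not met → [u].
/r/ meets the environment for rule 3 (between two vowels) → [ɾ].
/u/ — between /r/ and /m/, before a nasal consonant — surfaces as [ũ] (rule 1).
/m/ (word-final): no rule targets it → [m].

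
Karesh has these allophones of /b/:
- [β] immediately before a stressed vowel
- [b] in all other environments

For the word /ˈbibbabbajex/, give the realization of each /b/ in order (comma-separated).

Occurrence 1 (position 1): immediately before a stressed vowel → [β].
Occurrence 2 (position 3): no conditioning environment matches → elsewhere allophone [b].
Occurrence 3 (position 4): no conditioning environment matches → elsewhere allophone [b].
Occurrence 4 (position 6): no conditioning environment matches → elsewhere allophone [b].
Occurrence 5 (position 7): no conditioning environment matches → elsewhere allophone [b].

[β], [b], [b], [b], [b]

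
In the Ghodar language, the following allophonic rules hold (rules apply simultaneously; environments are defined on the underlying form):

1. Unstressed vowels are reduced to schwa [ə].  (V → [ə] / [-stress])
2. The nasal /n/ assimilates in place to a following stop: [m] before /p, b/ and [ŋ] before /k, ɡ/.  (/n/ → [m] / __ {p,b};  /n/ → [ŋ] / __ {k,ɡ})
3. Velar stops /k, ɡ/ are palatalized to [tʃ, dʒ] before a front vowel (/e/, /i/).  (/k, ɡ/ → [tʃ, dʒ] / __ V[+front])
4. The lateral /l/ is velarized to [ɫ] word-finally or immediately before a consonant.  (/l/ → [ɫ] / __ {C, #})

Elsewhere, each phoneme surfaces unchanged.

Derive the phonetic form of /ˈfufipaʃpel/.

/f/ (word-initial): no rule targets it → [f].
/u/ (between /f/ and /f/) fails the environment for rule 1, so it stays [u].
/f/ (between /u/ and /i/) is unaffected → [f].
Rule 1 applies to /i/ (between /f/ and /p/: in an unstressed syllable) → [ə].
/p/ — not in any rule's target class → [p].
/a/ meets the environment for rule 1 (in an unstressed syllable) → [ə].
/ʃ/ stays [ʃ].
/p/ (between /ʃ/ and /e/) is unaffected → [p].
/e/ (between /p/ and /l/) occurs in an unstressed syllable → [ə] by rule 1.
/l/ — word-final, word-finally or immediately before a consonant — surfaces as [ɫ] (rule 4).

[ˈfufəpəʃpəɫ]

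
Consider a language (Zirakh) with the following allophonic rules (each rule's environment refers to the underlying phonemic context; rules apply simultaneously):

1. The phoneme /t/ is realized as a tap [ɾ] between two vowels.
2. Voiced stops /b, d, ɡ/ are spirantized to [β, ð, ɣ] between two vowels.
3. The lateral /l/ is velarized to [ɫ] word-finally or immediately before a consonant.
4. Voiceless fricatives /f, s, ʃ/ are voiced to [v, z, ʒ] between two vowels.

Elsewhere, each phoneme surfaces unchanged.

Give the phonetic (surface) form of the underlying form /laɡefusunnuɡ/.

[laɣevuzunnuɡ]

/l/ — word-initial; rule 3 does not apply here → [l].
/a/ stays [a].
Rule 2 applies to /ɡ/ (between /a/ and /e/: between two vowels) → [ɣ].
/e/ — not in any rule's target class → [e].
/f/ — between /e/ and /u/, between two vowels — surfaces as [v] (rule 4).
/u/ stays [u].
/s/ meets the environment for rule 4 (between two vowels) → [z].
/u/ (between /s/ and /n/) is unaffected → [u].
/n/ (between /u/ and /n/) is unaffected → [n].
/n/ (between /n/ and /u/): no rule targets it → [n].
/u/ stays [u].
/ɡ/ (word-final): rule 2 targets it, but not between two vowels → unchanged [ɡ].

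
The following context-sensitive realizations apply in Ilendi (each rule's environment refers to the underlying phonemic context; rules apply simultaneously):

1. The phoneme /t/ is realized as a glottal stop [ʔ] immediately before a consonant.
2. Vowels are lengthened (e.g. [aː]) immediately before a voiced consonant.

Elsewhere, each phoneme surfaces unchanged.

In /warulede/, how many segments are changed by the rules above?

3

Segments that undergo a rule: /a/ → [aː] (rule 2); /u/ → [uː] (rule 2); /e/ → [eː] (rule 2).
All other segments surface unchanged.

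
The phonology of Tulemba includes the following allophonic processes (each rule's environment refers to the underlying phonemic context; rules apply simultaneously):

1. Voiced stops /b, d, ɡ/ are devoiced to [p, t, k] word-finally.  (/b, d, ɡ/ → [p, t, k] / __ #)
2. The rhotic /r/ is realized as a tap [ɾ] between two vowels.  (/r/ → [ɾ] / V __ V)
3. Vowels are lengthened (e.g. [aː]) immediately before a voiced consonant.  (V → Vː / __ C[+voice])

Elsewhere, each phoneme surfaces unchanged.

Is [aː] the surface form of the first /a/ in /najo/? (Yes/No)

/a/ meets the environment for rule 3 (before a voiced consonant) → [aː].
The actual realization is [aː], which matches [aː].

Yes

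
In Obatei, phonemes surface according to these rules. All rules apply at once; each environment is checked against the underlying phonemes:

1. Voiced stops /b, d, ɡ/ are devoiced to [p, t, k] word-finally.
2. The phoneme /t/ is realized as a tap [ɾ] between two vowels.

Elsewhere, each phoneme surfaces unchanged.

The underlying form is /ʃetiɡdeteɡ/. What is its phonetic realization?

/t/ meets the environment for rule 2 (between two vowels) → [ɾ].
/ɡ/ — between /i/ and /d/; rule 1 does not apply here → [ɡ].
/d/ (between /ɡ/ and /e/) is in the target of rule 1 but the environment (word-finally) is not met → [d].
/t/ (between /e/ and /e/) occurs between two vowels → [ɾ] by rule 2.
/ɡ/ meets the environment for rule 1 (word-finally) → [k].

[ʃeɾiɡdeɾek]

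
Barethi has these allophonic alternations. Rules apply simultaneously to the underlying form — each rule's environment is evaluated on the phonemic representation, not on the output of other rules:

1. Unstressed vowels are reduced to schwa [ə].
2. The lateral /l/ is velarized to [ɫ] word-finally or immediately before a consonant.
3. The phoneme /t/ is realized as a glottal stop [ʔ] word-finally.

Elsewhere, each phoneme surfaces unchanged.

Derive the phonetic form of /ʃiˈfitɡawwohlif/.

/ʃ/ stays [ʃ].
Rule 1 applies to /i/ (between /ʃ/ and /f/: in an unstressed syllable) → [ə].
/f/ (between /i/ and /i/) is unaffected → [f].
/i/ (between /f/ and /t/) is in the target of rule 1 but the environment (in an unstressed syllable) is not met → [i].
/t/ (between /i/ and /ɡ/): rule 3 targets it, but not word-finally → unchanged [t].
/ɡ/ (between /t/ and /a/) is unaffected → [ɡ].
Rule 1 applies to /a/ (between /ɡ/ and /w/: in an unstressed syllable) → [ə].
/w/ stays [w].
/w/ — not in any rule's target class → [w].
/o/ meets the environment for rule 1 (in an unstressed syllable) → [ə].
/h/ stays [h].
/l/ (between /h/ and /i/): rule 2 targets it, but not word-finally or immediately before a consonant → unchanged [l].
/i/ (between /l/ and /f/): in an unstressed syllable, so rule 1 applies → [ə].
/f/ — not in any rule's target class → [f].

[ʃəˈfitɡəwwəhləf]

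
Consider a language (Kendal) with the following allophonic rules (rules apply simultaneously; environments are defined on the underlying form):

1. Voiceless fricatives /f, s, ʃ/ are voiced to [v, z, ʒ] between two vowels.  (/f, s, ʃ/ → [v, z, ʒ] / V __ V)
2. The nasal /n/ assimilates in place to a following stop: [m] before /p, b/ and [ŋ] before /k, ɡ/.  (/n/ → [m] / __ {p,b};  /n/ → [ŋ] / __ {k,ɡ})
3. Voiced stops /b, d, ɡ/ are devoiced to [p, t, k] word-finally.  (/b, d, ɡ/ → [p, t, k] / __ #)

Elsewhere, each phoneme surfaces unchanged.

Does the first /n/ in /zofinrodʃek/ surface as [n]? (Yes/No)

/n/ (between /i/ and /r/): rule 2 targets it, but not before a labial or velar stop → unchanged [n].
The actual realization is [n], which matches [n].

Yes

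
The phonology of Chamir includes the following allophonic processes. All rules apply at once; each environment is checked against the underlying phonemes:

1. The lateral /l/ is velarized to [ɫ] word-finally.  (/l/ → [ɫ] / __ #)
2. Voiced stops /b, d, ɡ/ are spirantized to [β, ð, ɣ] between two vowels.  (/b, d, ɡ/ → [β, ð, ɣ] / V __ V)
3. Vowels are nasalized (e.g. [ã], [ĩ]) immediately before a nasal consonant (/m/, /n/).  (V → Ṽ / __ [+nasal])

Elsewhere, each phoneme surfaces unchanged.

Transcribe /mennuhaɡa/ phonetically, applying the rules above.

[mẽnnuhaɣa]

/m/ — not in any rule's target class → [m].
Rule 3 applies to /e/ (between /m/ and /n/: before a nasal consonant) → [ẽ].
/n/ (between /e/ and /n/) is unaffected → [n].
/n/ stays [n].
/u/ (between /n/ and /h/) fails the environment for rule 3, so it stays [u].
/h/ stays [h].
/a/ (between /h/ and /ɡ/): rule 3 targets it, but not before a nasal consonant → unchanged [a].
/ɡ/ — between /a/ and /a/, between two vowels — surfaces as [ɣ] (rule 2).
/a/ — word-final; rule 3 does not apply here → [a].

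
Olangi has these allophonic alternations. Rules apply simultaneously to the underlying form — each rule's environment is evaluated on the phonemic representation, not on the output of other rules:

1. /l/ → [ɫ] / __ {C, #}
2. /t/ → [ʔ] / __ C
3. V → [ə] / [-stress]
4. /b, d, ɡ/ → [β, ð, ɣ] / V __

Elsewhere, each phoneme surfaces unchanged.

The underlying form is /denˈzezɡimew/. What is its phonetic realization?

[dənˈzezɡəməw]

/d/ (word-initial) is in the target of rule 4 but the environment (immediately after a vowel) is not met → [d].
/e/ (between /d/ and /n/) occurs in an unstressed syllable → [ə] by rule 3.
/n/ (between /e/ and /z/): no rule targets it → [n].
/z/ — not in any rule's target class → [z].
/e/ (between /z/ and /z/) fails the environment for rule 3, so it stays [e].
/z/ — not in any rule's target class → [z].
/ɡ/ (between /z/ and /i/) is in the target of rule 4 but the environment (immediately after a vowel) is not met → [ɡ].
/i/ meets the environment for rule 3 (in an unstressed syllable) → [ə].
/m/ (between /i/ and /e/): no rule targets it → [m].
Rule 3 applies to /e/ (between /m/ and /w/: in an unstressed syllable) → [ə].
/w/ stays [w].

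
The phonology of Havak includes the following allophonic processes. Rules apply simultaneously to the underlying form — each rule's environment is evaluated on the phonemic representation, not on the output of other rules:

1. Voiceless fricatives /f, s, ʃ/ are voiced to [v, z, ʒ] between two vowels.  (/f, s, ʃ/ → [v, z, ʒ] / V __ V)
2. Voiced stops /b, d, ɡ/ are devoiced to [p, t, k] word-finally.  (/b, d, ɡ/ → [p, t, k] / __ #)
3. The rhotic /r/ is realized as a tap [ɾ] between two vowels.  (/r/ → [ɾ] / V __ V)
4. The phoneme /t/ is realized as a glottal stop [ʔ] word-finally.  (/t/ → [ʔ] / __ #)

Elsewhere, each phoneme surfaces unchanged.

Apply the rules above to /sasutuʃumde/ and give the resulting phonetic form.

[sazutuʒumde]

/s/ — word-initial; rule 1 does not apply here → [s].
/a/ (between /s/ and /s/) is unaffected → [a].
/s/ (between /a/ and /u/): between two vowels, so rule 1 applies → [z].
/u/ (between /s/ and /t/) is unaffected → [u].
/t/ (between /u/ and /u/) is in the target of rule 4 but the environment (word-finally) is not met → [t].
/u/ (between /t/ and /ʃ/) is unaffected → [u].
/ʃ/ meets the environment for rule 1 (between two vowels) → [ʒ].
/u/ stays [u].
/m/ stays [m].
/d/ (between /m/ and /e/) is in the target of rule 2 but the environment (word-finally) is not met → [d].
/e/ (word-final) is unaffected → [e].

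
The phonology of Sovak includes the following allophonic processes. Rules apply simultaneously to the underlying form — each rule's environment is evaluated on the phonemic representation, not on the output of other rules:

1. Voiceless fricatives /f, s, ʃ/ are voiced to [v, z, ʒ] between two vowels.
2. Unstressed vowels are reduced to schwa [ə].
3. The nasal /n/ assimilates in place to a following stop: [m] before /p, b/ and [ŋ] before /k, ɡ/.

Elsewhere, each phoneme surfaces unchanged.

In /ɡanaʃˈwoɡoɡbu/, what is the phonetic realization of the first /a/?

/a/ (between /ɡ/ and /n/) occurs in an unstressed syllable → [ə] by rule 2.

[ə]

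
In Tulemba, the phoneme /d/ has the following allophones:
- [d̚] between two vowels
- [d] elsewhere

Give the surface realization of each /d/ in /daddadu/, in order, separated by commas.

[d], [d], [d], [d̚]

Occurrence 1 (position 1): no conditioning environment matches → elsewhere allophone [d].
Occurrence 2 (position 3): no conditioning environment matches → elsewhere allophone [d].
Occurrence 3 (position 4): no conditioning environment matches → elsewhere allophone [d].
Occurrence 4 (position 6): between two vowels → [d̚].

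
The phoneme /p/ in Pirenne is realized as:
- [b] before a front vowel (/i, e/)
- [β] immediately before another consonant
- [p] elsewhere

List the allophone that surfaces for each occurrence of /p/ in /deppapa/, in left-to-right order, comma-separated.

[β], [p], [p]

Occurrence 1 (position 3): immediately before another consonant → [β].
Occurrence 2 (position 4): no conditioning environment matches → elsewhere allophone [p].
Occurrence 3 (position 6): no conditioning environment matches → elsewhere allophone [p].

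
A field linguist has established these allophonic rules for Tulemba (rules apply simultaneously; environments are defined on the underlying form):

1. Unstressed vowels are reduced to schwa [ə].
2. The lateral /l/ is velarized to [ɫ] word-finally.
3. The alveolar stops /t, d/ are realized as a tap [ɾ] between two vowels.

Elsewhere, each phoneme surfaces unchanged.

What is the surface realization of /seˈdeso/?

/s/ (word-initial): no rule targets it → [s].
/e/ meets the environment for rule 1 (in an unstressed syllable) → [ə].
/d/ (between /e/ and /e/): between two vowels, so rule 3 applies → [ɾ].
/e/ (between /d/ and /s/) is in the target of rule 1 but the environment (in an unstressed syllable) is not met → [e].
/s/ — not in any rule's target class → [s].
/o/ (word-final) occurs in an unstressed syllable → [ə] by rule 1.

[səˈɾesə]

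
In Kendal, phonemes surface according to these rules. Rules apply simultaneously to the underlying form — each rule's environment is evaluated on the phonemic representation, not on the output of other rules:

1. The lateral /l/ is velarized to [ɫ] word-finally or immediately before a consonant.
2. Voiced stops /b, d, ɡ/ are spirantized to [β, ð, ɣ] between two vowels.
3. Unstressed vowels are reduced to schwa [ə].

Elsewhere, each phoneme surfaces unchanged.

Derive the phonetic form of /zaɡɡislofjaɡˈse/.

/z/ (word-initial) is unaffected → [z].
/a/ — between /z/ and /ɡ/, in an unstressed syllable — surfaces as [ə] (rule 3).
/ɡ/ (between /a/ and /ɡ/) fails the environment for rule 2, so it stays [ɡ].
/ɡ/ — between /ɡ/ and /i/; rule 2 does not apply here → [ɡ].
/i/ (between /ɡ/ and /s/) occurs in an unstressed syllable → [ə] by rule 3.
/s/ stays [s].
/l/ (between /s/ and /o/) fails the environment for rule 1, so it stays [l].
Rule 3 applies to /o/ (between /l/ and /f/: in an unstressed syllable) → [ə].
/f/ (between /o/ and /j/) is unaffected → [f].
/j/ (between /f/ and /a/) is unaffected → [j].
Rule 3 applies to /a/ (between /j/ and /ɡ/: in an unstressed syllable) → [ə].
/ɡ/ (between /a/ and /s/): rule 2 targets it, but not between two vowels → unchanged [ɡ].
/s/ stays [s].
/e/ (word-final): rule 3 targets it, but not in an unstressed syllable → unchanged [e].

[zəɡɡəsləfjəɡˈse]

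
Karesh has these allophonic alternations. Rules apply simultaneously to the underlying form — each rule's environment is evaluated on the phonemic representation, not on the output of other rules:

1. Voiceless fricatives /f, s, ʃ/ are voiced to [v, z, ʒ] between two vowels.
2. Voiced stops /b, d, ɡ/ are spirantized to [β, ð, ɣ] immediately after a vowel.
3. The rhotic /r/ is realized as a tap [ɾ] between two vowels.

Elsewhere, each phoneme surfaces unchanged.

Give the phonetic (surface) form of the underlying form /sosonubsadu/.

/s/ (word-initial): rule 1 targets it, but not between two vowels → unchanged [s].
/o/ stays [o].
/s/ meets the environment for rule 1 (between two vowels) → [z].
/o/ stays [o].
/n/ stays [n].
/u/ — not in any rule's target class → [u].
Rule 2 applies to /b/ (between /u/ and /s/: immediately after a vowel) → [β].
/s/ (between /b/ and /a/) fails the environment for rule 1, so it stays [s].
/a/ (between /s/ and /d/): no rule targets it → [a].
Rule 2 applies to /d/ (between /a/ and /u/: immediately after a vowel) → [ð].
/u/ (word-final) is unaffected → [u].

[sozonuβsaðu]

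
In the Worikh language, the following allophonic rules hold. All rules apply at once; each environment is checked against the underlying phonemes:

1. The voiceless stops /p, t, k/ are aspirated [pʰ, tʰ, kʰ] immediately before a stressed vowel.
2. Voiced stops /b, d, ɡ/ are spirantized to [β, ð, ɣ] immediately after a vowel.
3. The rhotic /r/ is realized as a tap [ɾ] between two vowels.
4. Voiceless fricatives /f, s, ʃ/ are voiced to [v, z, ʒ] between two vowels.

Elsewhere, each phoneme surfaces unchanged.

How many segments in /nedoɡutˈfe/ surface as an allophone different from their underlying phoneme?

Segments that undergo a rule: /d/ → [ð] (rule 2); /ɡ/ → [ɣ] (rule 2).
All other segments surface unchanged.

2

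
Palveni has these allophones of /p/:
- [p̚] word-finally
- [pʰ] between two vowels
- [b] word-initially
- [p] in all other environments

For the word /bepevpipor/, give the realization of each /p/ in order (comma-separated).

Occurrence 1 (position 3): between two vowels → [pʰ].
Occurrence 2 (position 6): no conditioning environment matches → elsewhere allophone [p].
Occurrence 3 (position 8): between two vowels → [pʰ].

[pʰ], [p], [pʰ]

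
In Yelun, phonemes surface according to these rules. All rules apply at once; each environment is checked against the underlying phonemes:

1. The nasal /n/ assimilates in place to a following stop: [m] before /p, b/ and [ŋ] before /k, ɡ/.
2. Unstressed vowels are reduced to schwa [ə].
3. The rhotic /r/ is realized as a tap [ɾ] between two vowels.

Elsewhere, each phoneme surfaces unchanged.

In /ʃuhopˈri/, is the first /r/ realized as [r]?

/r/ (between /p/ and /i/) is in the target of rule 3 but the environment (between two vowels) is not met → [r].
The actual realization is [r], which matches [r].

Yes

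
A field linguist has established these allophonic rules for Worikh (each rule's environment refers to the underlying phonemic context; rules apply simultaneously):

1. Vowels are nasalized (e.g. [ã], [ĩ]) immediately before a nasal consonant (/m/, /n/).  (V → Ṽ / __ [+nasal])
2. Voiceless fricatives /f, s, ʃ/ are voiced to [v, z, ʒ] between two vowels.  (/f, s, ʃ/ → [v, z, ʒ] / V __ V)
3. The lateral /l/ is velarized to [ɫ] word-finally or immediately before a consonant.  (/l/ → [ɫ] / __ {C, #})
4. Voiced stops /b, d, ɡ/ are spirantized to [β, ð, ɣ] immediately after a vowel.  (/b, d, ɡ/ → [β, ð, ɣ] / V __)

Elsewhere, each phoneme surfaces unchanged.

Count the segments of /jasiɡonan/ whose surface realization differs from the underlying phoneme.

Segments that undergo a rule: /s/ → [z] (rule 2); /ɡ/ → [ɣ] (rule 4); /o/ → [õ] (rule 1); /a/ → [ã] (rule 1).
All other segments surface unchanged.

4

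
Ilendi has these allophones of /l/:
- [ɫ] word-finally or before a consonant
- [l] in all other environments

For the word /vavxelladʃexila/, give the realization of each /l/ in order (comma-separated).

Occurrence 1 (position 6): word-finally or before a consonant → [ɫ].
Occurrence 2 (position 7): no conditioning environment matches → elsewhere allophone [l].
Occurrence 3 (position 14): no conditioning environment matches → elsewhere allophone [l].

[ɫ], [l], [l]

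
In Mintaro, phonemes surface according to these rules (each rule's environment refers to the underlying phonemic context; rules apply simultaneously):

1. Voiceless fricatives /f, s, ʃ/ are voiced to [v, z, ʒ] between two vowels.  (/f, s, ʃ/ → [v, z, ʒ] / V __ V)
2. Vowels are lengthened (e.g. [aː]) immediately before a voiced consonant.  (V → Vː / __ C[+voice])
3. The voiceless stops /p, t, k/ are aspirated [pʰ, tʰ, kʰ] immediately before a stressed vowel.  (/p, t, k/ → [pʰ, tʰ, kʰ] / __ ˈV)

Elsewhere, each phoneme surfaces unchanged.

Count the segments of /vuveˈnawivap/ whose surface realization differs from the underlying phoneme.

Segments that undergo a rule: /u/ → [uː] (rule 2); /e/ → [eː] (rule 2); /a/ → [aː] (rule 2); /i/ → [iː] (rule 2).
All other segments surface unchanged.

4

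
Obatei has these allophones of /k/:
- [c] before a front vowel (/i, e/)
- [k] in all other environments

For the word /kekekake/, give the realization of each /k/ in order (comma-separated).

[c], [c], [k], [c]

Occurrence 1 (position 1): before a front vowel → [c].
Occurrence 2 (position 3): before a front vowel → [c].
Occurrence 3 (position 5): no conditioning environment matches → elsewhere allophone [k].
Occurrence 4 (position 7): before a front vowel → [c].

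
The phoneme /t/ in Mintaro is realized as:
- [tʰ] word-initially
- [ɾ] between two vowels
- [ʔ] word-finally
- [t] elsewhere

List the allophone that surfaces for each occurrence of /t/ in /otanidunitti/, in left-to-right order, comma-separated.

Occurrence 1 (position 2): between two vowels → [ɾ].
Occurrence 2 (position 10): no conditioning environment matches → elsewhere allophone [t].
Occurrence 3 (position 11): no conditioning environment matches → elsewhere allophone [t].

[ɾ], [t], [t]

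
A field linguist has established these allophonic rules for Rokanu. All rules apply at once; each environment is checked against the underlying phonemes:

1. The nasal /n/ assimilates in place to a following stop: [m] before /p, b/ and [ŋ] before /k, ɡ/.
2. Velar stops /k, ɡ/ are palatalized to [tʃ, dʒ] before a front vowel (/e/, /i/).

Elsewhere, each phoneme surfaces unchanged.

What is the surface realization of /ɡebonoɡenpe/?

[dʒebonodʒempe]

/ɡ/ (word-initial) occurs before a front vowel → [dʒ] by rule 2.
/e/ stays [e].
/b/ stays [b].
/o/ — not in any rule's target class → [o].
/n/ (between /o/ and /o/) is in the target of rule 1 but the environment (before a labial or velar stop) is not met → [n].
/o/ (between /n/ and /ɡ/): no rule targets it → [o].
/ɡ/ meets the environment for rule 2 (before a front vowel) → [dʒ].
/e/ — not in any rule's target class → [e].
/n/ — between /e/ and /p/, before a labial or velar stop — surfaces as [m] (rule 1).
/p/ — not in any rule's target class → [p].
/e/ (word-final) is unaffected → [e].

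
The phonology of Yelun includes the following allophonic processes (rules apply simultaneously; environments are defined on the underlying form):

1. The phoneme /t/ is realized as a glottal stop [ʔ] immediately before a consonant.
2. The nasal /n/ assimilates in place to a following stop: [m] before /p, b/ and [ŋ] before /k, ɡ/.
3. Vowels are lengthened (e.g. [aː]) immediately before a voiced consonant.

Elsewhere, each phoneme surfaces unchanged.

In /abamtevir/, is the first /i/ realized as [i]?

/i/ — between /v/ and /r/, before a voiced consonant — surfaces as [iː] (rule 3).
The actual realization is [iː], not [i].

No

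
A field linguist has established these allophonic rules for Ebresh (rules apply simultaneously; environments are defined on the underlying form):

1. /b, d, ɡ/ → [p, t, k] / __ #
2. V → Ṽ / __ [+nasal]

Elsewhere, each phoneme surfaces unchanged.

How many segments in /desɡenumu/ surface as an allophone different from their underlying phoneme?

2

Segments that undergo a rule: /e/ → [ẽ] (rule 2); /u/ → [ũ] (rule 2).
All other segments surface unchanged.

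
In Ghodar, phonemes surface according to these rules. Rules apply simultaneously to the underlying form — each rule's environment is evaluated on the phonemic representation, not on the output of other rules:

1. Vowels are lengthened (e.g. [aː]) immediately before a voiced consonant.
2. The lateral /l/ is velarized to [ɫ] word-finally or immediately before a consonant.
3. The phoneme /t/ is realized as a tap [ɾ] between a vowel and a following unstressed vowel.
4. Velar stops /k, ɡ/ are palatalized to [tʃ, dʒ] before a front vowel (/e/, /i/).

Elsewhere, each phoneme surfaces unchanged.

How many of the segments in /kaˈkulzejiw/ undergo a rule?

Segments that undergo a rule: /u/ → [uː] (rule 1); /l/ → [ɫ] (rule 2); /e/ → [eː] (rule 1); /i/ → [iː] (rule 1).
All other segments surface unchanged.

4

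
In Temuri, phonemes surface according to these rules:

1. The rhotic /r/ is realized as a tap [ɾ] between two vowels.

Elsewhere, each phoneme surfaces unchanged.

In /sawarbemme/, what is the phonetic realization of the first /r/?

/r/ (between /a/ and /b/) fails the environment for rule 1, so it stays [r].

[r]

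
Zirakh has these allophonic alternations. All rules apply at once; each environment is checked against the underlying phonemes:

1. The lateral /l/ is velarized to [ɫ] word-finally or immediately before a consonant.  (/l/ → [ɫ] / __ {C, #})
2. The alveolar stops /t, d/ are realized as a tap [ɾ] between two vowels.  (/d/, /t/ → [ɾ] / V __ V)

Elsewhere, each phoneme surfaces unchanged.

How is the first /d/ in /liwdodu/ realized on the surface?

/d/ (between /w/ and /o/): rule 2 targets it, but not between two vowels → unchanged [d].

[d]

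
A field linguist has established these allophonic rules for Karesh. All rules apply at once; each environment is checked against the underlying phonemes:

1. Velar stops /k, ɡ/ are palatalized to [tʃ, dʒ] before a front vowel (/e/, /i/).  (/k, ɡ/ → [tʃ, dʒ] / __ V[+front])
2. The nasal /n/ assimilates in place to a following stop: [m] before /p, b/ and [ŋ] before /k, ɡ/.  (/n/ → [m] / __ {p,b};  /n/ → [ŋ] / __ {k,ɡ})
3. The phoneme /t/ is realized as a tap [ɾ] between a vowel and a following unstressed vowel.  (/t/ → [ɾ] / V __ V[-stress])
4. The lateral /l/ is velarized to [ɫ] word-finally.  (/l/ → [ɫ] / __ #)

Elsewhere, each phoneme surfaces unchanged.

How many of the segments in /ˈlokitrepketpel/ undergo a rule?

3

Segments that undergo a rule: /k/ → [tʃ] (rule 1); /k/ → [tʃ] (rule 1); /l/ → [ɫ] (rule 4).
All other segments surface unchanged.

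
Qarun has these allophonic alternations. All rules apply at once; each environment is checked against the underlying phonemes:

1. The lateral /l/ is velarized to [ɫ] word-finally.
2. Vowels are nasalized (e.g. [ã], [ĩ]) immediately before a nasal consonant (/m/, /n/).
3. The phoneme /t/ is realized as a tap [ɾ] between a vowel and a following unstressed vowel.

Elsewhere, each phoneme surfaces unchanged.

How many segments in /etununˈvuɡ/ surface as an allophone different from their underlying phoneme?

3

Segments that undergo a rule: /t/ → [ɾ] (rule 3); /u/ → [ũ] (rule 2); /u/ → [ũ] (rule 2).
All other segments surface unchanged.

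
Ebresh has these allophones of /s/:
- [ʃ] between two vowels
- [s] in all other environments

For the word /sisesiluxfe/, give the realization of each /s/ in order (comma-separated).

Occurrence 1 (position 1): no conditioning environment matches → elsewhere allophone [s].
Occurrence 2 (position 3): between two vowels → [ʃ].
Occurrence 3 (position 5): between two vowels → [ʃ].

[s], [ʃ], [ʃ]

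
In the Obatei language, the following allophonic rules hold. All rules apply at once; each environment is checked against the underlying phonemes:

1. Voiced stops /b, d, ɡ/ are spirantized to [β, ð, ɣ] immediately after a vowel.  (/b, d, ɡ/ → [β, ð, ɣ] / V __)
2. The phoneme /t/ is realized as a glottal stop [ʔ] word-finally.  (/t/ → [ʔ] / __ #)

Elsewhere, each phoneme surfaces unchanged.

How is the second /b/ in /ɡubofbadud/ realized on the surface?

/b/ (between /f/ and /a/) is in the target of rule 1 but the environment (immediately after a vowel) is not met → [b].

[b]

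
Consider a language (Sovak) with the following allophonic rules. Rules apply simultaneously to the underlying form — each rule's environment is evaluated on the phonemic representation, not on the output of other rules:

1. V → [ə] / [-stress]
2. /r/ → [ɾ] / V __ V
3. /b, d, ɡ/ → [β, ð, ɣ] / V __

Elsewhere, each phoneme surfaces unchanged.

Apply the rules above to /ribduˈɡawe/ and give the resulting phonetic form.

/r/ (word-initial) fails the environment for rule 2, so it stays [r].
/i/ meets the environment for rule 1 (in an unstressed syllable) → [ə].
/b/ meets the environment for rule 3 (immediately after a vowel) → [β].
/d/ (between /b/ and /u/) fails the environment for rule 3, so it stays [d].
Rule 1 applies to /u/ (between /d/ and /ɡ/: in an unstressed syllable) → [ə].
/ɡ/ (between /u/ and /a/) occurs immediately after a vowel → [ɣ] by rule 3.
/a/ — between /ɡ/ and /w/; rule 1 does not apply here → [a].
/w/ (between /a/ and /e/) is unaffected → [w].
/e/ meets the environment for rule 1 (in an unstressed syllable) → [ə].

[rəβdəˈɣawə]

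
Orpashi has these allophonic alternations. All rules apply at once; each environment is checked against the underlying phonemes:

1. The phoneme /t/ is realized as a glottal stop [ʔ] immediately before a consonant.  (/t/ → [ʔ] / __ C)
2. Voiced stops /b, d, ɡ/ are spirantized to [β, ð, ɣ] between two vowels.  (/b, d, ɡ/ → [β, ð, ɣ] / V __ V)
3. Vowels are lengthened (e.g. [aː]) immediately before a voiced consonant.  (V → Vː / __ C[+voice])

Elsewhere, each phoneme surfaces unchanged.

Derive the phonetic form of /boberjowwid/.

[boːβeːrjoːwwiːd]

/b/ (word-initial) is in the target of rule 2 but the environment (between two vowels) is not met → [b].
Rule 3 applies to /o/ (between /b/ and /b/: before a voiced consonant) → [oː].
/b/ meets the environment for rule 2 (between two vowels) → [β].
/e/ meets the environment for rule 3 (before a voiced consonant) → [eː].
/o/ meets the environment for rule 3 (before a voiced consonant) → [oː].
/i/ (between /w/ and /d/) occurs before a voiced consonant → [iː] by rule 3.
/d/ (word-final): rule 2 targets it, but not between two vowels → unchanged [d].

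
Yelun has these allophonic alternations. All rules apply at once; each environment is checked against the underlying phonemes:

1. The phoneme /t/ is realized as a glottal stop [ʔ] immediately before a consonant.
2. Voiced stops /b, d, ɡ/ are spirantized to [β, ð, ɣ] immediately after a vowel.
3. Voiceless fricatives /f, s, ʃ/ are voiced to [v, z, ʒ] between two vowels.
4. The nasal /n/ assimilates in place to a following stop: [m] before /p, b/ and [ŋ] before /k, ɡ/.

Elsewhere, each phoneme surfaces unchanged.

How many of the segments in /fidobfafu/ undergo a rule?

Segments that undergo a rule: /d/ → [ð] (rule 2); /b/ → [β] (rule 2); /f/ → [v] (rule 3).
All other segments surface unchanged.

3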